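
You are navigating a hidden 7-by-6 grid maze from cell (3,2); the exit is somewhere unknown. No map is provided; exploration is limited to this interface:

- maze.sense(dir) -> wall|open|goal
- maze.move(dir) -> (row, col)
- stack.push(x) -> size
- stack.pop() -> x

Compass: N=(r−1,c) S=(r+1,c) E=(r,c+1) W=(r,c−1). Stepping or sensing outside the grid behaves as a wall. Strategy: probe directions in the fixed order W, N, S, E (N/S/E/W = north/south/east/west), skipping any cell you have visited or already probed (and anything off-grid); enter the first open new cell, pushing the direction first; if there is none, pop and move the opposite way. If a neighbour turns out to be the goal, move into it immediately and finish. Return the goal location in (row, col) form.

Invoking sense using dir: west, → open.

Calling push using x: west, giving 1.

I use move using dir: west, which returns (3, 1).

I try sense using dir: west, and get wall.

I try sense using dir: north, giving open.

I call push using x: north, : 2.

I run move using dir: north, → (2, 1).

I call sense using dir: west, and see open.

Using push using x: west, and observe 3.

I run move using dir: west, → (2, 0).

Invoking sense using dir: north, and get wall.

Then pop, and see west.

Then move using dir: east, giving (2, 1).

Next I call sense using dir: north, yielding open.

Using push using x: north, and get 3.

I use move using dir: north, yielding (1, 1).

I run sense using dir: north, and see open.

Next I call push using x: north, → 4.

I use move using dir: north, — result: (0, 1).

I use sense using dir: west, : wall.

Next I call sense using dir: east, which returns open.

Then push using x: east, — result: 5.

Next I call move using dir: east, and observe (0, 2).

Now I run sense using dir: south, giving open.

Next I call push using x: south, → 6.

Invoking move using dir: south, giving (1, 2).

Calling sense using dir: south, and see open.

Invoking push using x: south, and observe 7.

Now I run move using dir: south, and observe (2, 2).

I run sense using dir: east, giving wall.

Invoking pop(), and observe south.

Invoking move using dir: north, and get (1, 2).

I call sense using dir: east, which returns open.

I use push using x: east, and see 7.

Calling move using dir: east, and observe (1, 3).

I run sense using dir: north, and observe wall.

Calling sense using dir: east, and see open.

I run push using x: east, : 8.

I invoke move using dir: east, and observe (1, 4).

Now I run sense using dir: north, which returns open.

Now I run push using x: north, yielding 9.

I run move using dir: north, giving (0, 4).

I call sense using dir: east, and see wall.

I run pop(), giving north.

Then move using dir: south, — result: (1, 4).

Invoking sense using dir: south, — result: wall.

I invoke sense using dir: east, — result: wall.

I use pop(), — result: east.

Next I call move using dir: west, and observe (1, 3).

I use pop, and get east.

Then move using dir: west, yielding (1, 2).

Calling pop(), → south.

Next I call move using dir: north, → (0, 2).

Calling pop, : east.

Calling move using dir: west, : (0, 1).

I run pop(), and get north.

Then move using dir: south, and see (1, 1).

I use pop(), : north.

I invoke move using dir: south, which returns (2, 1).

Calling pop, : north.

I call move using dir: south, yielding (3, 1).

I run sense using dir: south, → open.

I invoke push using x: south, yielding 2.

I invoke move using dir: south, and get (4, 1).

Then sense using dir: west, — result: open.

I try push using x: west, and see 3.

Calling move using dir: west, which returns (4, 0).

I run sense using dir: south, and observe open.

Now I run push using x: south, giving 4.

Using move using dir: south, → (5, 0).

Now I run sense using dir: south, and get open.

Then push using x: south, and see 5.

Now I run move using dir: south, and observe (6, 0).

Next I call sense using dir: east, and observe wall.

Next I call pop(), and observe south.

Next I call move using dir: north, — result: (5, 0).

I use sense using dir: east, giving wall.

Using pop, and observe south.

Next I call move using dir: north, yielding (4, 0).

Next I call pop, and see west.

I call move using dir: east, and get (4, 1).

I run sense using dir: east, and see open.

I invoke push using x: east, giving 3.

Next I call move using dir: east, — result: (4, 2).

Next I call sense using dir: south, giving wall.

Then sense using dir: east, giving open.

Now I run push using x: east, yielding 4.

Next I call move using dir: east, and observe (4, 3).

Next I call sense using dir: north, and observe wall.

I use sense using dir: south, — result: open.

I invoke push using x: south, which returns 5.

I invoke move using dir: south, → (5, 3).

Using sense using dir: south, yielding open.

I run push using x: south, giving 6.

I run move using dir: south, yielding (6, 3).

I call sense using dir: west, yielding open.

Then push using x: west, — result: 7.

Using move using dir: west, — result: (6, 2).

I use pop, which returns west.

I run move using dir: east, : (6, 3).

I use sense using dir: east, which returns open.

I use push using x: east, and get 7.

I call move using dir: east, yielding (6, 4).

Invoking sense using dir: north, — result: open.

I invoke push using x: north, — result: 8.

Invoking move using dir: north, yielding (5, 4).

I invoke sense using dir: north, : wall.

I call sense using dir: east, → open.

I try push using x: east, → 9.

I use move using dir: east, — result: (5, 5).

I use sense using dir: north, → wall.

Now I run sense using dir: south, → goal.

I try move using dir: south, which returns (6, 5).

Answer: (6, 5)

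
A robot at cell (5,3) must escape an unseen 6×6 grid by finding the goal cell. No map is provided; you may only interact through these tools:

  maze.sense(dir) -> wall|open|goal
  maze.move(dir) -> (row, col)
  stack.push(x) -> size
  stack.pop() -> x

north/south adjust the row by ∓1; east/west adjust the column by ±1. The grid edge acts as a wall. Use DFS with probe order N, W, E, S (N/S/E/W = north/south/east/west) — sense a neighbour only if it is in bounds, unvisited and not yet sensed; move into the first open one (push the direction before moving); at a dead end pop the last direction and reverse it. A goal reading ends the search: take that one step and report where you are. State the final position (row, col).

Act: maze.sense[dir='north']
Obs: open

Act: stack.push[x='north']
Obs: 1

Act: maze.move[dir='north']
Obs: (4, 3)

Act: maze.sense[dir='north']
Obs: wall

Act: maze.sense[dir='west']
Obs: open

Act: stack.push[x='west']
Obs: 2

Act: maze.move[dir='west']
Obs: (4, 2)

Act: maze.sense[dir='north']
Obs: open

Act: stack.push[x='north']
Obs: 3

Act: maze.move[dir='north']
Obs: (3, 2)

Act: maze.sense[dir='north']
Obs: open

Act: stack.push[x='north']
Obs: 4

Act: maze.move[dir='north']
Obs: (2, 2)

Act: maze.sense[dir='north']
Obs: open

Act: stack.push[x='north']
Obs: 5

Act: maze.move[dir='north']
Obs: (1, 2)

Act: maze.sense[dir='north']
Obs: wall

Act: maze.sense[dir='west']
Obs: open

Act: stack.push[x='west']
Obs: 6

Act: maze.move[dir='west']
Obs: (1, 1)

Act: maze.sense[dir='north']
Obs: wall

Act: maze.sense[dir='west']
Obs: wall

Act: maze.sense[dir='south']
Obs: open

Act: stack.push[x='south']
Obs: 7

Act: maze.move[dir='south']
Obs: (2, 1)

Act: maze.sense[dir='west']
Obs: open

Act: stack.push[x='west']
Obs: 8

Act: maze.move[dir='west']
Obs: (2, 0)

Act: maze.sense[dir='south']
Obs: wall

Act: stack.pop[]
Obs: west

Act: maze.move[dir='east']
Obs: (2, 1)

Act: maze.sense[dir='south']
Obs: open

Act: stack.push[x='south']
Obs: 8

Act: maze.move[dir='south']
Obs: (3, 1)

Act: maze.sense[dir='south']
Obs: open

Act: stack.push[x='south']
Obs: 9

Act: maze.move[dir='south']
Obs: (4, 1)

Act: maze.sense[dir='west']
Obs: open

Act: stack.push[x='west']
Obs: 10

Act: maze.move[dir='west']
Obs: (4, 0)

Act: maze.sense[dir='south']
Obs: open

Act: stack.push[x='south']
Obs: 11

Act: maze.move[dir='south']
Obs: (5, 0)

Act: maze.sense[dir='east']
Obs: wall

Act: stack.pop[]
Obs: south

Act: maze.move[dir='north']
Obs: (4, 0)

Act: stack.pop[]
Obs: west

Act: maze.move[dir='east']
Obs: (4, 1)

Act: stack.pop[]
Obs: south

Act: maze.move[dir='north']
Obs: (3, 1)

Act: stack.pop[]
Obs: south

Act: maze.move[dir='north']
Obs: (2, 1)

Act: stack.pop[]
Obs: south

Act: maze.move[dir='north']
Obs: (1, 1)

Act: stack.pop[]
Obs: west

Act: maze.move[dir='east']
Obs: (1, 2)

Act: maze.sense[dir='east']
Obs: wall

Act: stack.pop[]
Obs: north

Act: maze.move[dir='south']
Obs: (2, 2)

Act: maze.sense[dir='east']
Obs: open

Act: stack.push[x='east']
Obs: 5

Act: maze.move[dir='east']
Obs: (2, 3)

Act: maze.sense[dir='east']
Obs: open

Act: stack.push[x='east']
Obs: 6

Act: maze.move[dir='east']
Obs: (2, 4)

Act: maze.sense[dir='north']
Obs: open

Act: stack.push[x='north']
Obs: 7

Act: maze.move[dir='north']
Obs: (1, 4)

Act: maze.sense[dir='north']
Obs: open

Act: stack.push[x='north']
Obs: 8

Act: maze.move[dir='north']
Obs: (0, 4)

Act: maze.sense[dir='west']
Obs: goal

Act: maze.move[dir='west']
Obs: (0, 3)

Answer: (0, 3)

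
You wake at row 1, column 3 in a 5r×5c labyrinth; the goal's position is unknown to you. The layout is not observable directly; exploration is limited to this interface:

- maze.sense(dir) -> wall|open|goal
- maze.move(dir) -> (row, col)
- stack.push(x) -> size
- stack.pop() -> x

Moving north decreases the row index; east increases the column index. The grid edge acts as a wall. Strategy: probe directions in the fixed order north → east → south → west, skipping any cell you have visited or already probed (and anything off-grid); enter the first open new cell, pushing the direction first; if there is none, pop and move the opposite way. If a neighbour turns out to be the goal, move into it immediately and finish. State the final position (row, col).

$ maze.sense dir→north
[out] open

$ stack.push x→north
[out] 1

$ maze.move dir→north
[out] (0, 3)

$ maze.sense dir→east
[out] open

$ stack.push x→east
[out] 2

$ maze.move dir→east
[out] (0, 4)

$ maze.sense dir→south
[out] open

$ stack.push x→south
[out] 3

$ maze.move dir→south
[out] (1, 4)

$ maze.sense dir→south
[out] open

$ stack.push x→south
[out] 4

$ maze.move dir→south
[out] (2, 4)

$ maze.sense dir→south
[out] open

$ stack.push x→south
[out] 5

$ maze.move dir→south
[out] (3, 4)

$ maze.sense dir→south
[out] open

$ stack.push x→south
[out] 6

$ maze.move dir→south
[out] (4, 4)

$ maze.sense dir→west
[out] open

$ stack.push x→west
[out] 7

$ maze.move dir→west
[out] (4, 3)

$ maze.sense dir→north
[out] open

$ stack.push x→north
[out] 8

$ maze.move dir→north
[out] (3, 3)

$ maze.sense dir→north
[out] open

$ stack.push x→north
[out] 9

$ maze.move dir→north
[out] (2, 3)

$ maze.sense dir→west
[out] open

$ stack.push x→west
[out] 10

$ maze.move dir→west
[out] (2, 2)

$ maze.sense dir→north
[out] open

$ stack.push x→north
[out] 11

$ maze.move dir→north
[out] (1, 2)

$ maze.sense dir→north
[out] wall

$ maze.sense dir→west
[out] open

$ stack.push x→west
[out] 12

$ maze.move dir→west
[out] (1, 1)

$ maze.sense dir→north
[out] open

$ stack.push x→north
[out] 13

$ maze.move dir→north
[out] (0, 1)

$ maze.sense dir→west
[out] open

$ stack.push x→west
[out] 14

$ maze.move dir→west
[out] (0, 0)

$ maze.sense dir→south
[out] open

$ stack.push x→south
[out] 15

$ maze.move dir→south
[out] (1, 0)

$ maze.sense dir→south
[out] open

$ stack.push x→south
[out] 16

$ maze.move dir→south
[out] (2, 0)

$ maze.sense dir→east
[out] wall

$ maze.sense dir→south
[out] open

$ stack.push x→south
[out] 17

$ maze.move dir→south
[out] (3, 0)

$ maze.sense dir→east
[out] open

$ stack.push x→east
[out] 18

$ maze.move dir→east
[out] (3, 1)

$ maze.sense dir→east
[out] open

$ stack.push x→east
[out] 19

$ maze.move dir→east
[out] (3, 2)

$ maze.sense dir→south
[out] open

$ stack.push x→south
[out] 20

$ maze.move dir→south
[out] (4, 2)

$ maze.sense dir→west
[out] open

$ stack.push x→west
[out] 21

$ maze.move dir→west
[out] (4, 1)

$ maze.sense dir→west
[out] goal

$ maze.move dir→west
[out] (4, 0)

Answer: (4, 0)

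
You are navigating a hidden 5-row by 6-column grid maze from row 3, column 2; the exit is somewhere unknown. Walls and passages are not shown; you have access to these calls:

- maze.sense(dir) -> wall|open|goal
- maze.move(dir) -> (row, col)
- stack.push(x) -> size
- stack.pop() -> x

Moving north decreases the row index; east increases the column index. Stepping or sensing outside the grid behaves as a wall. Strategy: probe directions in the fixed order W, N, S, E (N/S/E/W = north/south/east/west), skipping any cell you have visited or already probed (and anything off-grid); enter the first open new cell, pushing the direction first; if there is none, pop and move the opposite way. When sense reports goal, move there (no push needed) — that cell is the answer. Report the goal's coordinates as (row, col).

==> maze.sense(dir='west')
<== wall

==> maze.sense(dir='north')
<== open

==> stack.push(x='north')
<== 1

==> maze.move(dir='north')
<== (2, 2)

==> maze.sense(dir='west')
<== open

==> stack.push(x='west')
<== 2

==> maze.move(dir='west')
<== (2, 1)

==> maze.sense(dir='west')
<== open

==> stack.push(x='west')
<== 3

==> maze.move(dir='west')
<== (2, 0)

==> maze.sense(dir='north')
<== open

==> stack.push(x='north')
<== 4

==> maze.move(dir='north')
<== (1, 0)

==> maze.sense(dir='north')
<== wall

==> maze.sense(dir='east')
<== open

==> stack.push(x='east')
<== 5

==> maze.move(dir='east')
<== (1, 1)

==> maze.sense(dir='north')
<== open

==> stack.push(x='north')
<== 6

==> maze.move(dir='north')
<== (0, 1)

==> maze.sense(dir='east')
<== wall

==> stack.pop()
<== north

==> maze.move(dir='south')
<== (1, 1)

==> maze.sense(dir='east')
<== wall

==> stack.pop()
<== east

==> maze.move(dir='west')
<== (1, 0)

==> stack.pop()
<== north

==> maze.move(dir='south')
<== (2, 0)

==> maze.sense(dir='south')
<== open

==> stack.push(x='south')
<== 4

==> maze.move(dir='south')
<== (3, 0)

==> maze.sense(dir='south')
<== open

==> stack.push(x='south')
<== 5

==> maze.move(dir='south')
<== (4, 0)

==> maze.sense(dir='east')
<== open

==> stack.push(x='east')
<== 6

==> maze.move(dir='east')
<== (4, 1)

==> maze.sense(dir='east')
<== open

==> stack.push(x='east')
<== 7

==> maze.move(dir='east')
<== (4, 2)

==> maze.sense(dir='east')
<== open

==> stack.push(x='east')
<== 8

==> maze.move(dir='east')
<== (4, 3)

==> maze.sense(dir='north')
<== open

==> stack.push(x='north')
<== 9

==> maze.move(dir='north')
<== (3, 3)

==> maze.sense(dir='north')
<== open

==> stack.push(x='north')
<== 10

==> maze.move(dir='north')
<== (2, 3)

==> maze.sense(dir='north')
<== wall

==> maze.sense(dir='east')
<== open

==> stack.push(x='east')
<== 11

==> maze.move(dir='east')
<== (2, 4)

==> maze.sense(dir='north')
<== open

==> stack.push(x='north')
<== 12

==> maze.move(dir='north')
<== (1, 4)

==> maze.sense(dir='north')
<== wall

==> maze.sense(dir='east')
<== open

==> stack.push(x='east')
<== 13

==> maze.move(dir='east')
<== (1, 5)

==> maze.sense(dir='north')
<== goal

==> maze.move(dir='north')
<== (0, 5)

Answer: (0, 5)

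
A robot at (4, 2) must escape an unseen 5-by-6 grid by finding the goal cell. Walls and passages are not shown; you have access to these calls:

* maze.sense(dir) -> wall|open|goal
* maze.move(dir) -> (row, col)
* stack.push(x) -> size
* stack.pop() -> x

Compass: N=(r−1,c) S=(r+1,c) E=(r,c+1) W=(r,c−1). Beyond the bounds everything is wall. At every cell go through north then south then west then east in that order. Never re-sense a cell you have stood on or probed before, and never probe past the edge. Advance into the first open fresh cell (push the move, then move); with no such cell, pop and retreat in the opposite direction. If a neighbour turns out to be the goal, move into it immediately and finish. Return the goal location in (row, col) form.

# 1. maze.sense(dir=north) ~> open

# 2. stack.push(x=north) ~> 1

# 3. maze.move(dir=north) ~> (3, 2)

# 4. maze.sense(dir=north) ~> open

# 5. stack.push(x=north) ~> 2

# 6. maze.move(dir=north) ~> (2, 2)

# 7. maze.sense(dir=north) ~> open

# 8. stack.push(x=north) ~> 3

# 9. maze.move(dir=north) ~> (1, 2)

# 10. maze.sense(dir=north) ~> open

# 11. stack.push(x=north) ~> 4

# 12. maze.move(dir=north) ~> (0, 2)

# 13. maze.sense(dir=west) ~> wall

# 14. maze.sense(dir=east) ~> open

# 15. stack.push(x=east) ~> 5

# 16. maze.move(dir=east) ~> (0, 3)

# 17. maze.sense(dir=south) ~> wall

# 18. maze.sense(dir=east) ~> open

# 19. stack.push(x=east) ~> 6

# 20. maze.move(dir=east) ~> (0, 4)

# 21. maze.sense(dir=south) ~> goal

# 22. maze.move(dir=south) ~> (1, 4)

Answer: (1, 4)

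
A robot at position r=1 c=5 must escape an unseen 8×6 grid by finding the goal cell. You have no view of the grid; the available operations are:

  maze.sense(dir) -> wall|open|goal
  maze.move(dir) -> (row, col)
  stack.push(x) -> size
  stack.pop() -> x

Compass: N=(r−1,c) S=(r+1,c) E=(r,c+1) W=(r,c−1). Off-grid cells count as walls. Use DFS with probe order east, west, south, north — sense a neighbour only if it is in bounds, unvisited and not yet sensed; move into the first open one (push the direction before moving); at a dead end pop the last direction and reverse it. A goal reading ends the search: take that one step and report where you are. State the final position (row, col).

Act: maze.sense[dir=west]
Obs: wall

Act: maze.sense[dir=south]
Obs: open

Act: stack.push[x=south]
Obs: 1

Act: maze.move[dir=south]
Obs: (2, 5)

Act: maze.sense[dir=west]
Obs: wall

Act: maze.sense[dir=south]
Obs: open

Act: stack.push[x=south]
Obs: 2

Act: maze.move[dir=south]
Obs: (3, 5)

Act: maze.sense[dir=west]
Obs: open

Act: stack.push[x=west]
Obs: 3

Act: maze.move[dir=west]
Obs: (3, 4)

Act: maze.sense[dir=west]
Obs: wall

Act: maze.sense[dir=south]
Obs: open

Act: stack.push[x=south]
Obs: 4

Act: maze.move[dir=south]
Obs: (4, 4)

Act: maze.sense[dir=east]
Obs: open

Act: stack.push[x=east]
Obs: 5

Act: maze.move[dir=east]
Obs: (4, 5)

Act: maze.sense[dir=south]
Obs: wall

Act: stack.pop[]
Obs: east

Act: maze.move[dir=west]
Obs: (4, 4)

Act: maze.sense[dir=west]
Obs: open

Act: stack.push[x=west]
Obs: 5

Act: maze.move[dir=west]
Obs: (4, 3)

Act: maze.sense[dir=west]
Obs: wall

Act: maze.sense[dir=south]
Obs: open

Act: stack.push[x=south]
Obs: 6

Act: maze.move[dir=south]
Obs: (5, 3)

Act: maze.sense[dir=east]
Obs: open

Act: stack.push[x=east]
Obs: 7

Act: maze.move[dir=east]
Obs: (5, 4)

Act: maze.sense[dir=south]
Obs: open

Act: stack.push[x=south]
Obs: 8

Act: maze.move[dir=south]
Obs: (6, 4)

Act: maze.sense[dir=east]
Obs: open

Act: stack.push[x=east]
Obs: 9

Act: maze.move[dir=east]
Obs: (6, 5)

Act: maze.sense[dir=south]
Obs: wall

Act: stack.pop[]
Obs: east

Act: maze.move[dir=west]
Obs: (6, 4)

Act: maze.sense[dir=west]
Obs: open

Act: stack.push[x=west]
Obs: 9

Act: maze.move[dir=west]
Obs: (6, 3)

Act: maze.sense[dir=west]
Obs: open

Act: stack.push[x=west]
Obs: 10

Act: maze.move[dir=west]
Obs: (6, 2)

Act: maze.sense[dir=west]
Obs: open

Act: stack.push[x=west]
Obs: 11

Act: maze.move[dir=west]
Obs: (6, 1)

Act: maze.sense[dir=west]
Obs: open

Act: stack.push[x=west]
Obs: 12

Act: maze.move[dir=west]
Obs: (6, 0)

Act: maze.sense[dir=south]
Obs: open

Act: stack.push[x=south]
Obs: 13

Act: maze.move[dir=south]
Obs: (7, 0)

Act: maze.sense[dir=east]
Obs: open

Act: stack.push[x=east]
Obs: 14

Act: maze.move[dir=east]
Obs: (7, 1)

Act: maze.sense[dir=east]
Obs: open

Act: stack.push[x=east]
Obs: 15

Act: maze.move[dir=east]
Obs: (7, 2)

Act: maze.sense[dir=east]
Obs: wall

Act: stack.pop[]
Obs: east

Act: maze.move[dir=west]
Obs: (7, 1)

Act: stack.pop[]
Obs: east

Act: maze.move[dir=west]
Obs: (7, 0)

Act: stack.pop[]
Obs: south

Act: maze.move[dir=north]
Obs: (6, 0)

Act: maze.sense[dir=north]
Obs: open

Act: stack.push[x=north]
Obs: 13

Act: maze.move[dir=north]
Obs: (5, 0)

Act: maze.sense[dir=east]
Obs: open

Act: stack.push[x=east]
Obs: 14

Act: maze.move[dir=east]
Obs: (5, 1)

Act: maze.sense[dir=east]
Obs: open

Act: stack.push[x=east]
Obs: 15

Act: maze.move[dir=east]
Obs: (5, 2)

Act: stack.pop[]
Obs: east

Act: maze.move[dir=west]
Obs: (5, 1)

Act: maze.sense[dir=north]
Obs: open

Act: stack.push[x=north]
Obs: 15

Act: maze.move[dir=north]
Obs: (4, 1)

Act: maze.sense[dir=west]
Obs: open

Act: stack.push[x=west]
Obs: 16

Act: maze.move[dir=west]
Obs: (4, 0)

Act: maze.sense[dir=north]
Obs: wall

Act: stack.pop[]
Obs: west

Act: maze.move[dir=east]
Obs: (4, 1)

Act: maze.sense[dir=north]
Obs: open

Act: stack.push[x=north]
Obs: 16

Act: maze.move[dir=north]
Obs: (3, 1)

Act: maze.sense[dir=east]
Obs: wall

Act: maze.sense[dir=north]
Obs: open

Act: stack.push[x=north]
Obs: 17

Act: maze.move[dir=north]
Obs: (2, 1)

Act: maze.sense[dir=east]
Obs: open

Act: stack.push[x=east]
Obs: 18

Act: maze.move[dir=east]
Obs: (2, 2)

Act: maze.sense[dir=east]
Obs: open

Act: stack.push[x=east]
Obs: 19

Act: maze.move[dir=east]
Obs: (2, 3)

Act: maze.sense[dir=north]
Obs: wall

Act: stack.pop[]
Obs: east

Act: maze.move[dir=west]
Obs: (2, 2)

Act: maze.sense[dir=north]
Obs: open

Act: stack.push[x=north]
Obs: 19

Act: maze.move[dir=north]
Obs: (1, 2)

Act: maze.sense[dir=west]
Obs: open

Act: stack.push[x=west]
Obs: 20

Act: maze.move[dir=west]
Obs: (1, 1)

Act: maze.sense[dir=west]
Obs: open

Act: stack.push[x=west]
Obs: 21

Act: maze.move[dir=west]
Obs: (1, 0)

Act: maze.sense[dir=south]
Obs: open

Act: stack.push[x=south]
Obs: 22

Act: maze.move[dir=south]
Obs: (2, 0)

Act: stack.pop[]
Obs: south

Act: maze.move[dir=north]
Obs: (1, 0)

Act: maze.sense[dir=north]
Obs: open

Act: stack.push[x=north]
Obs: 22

Act: maze.move[dir=north]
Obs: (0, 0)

Act: maze.sense[dir=east]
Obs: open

Act: stack.push[x=east]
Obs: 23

Act: maze.move[dir=east]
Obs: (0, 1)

Act: maze.sense[dir=east]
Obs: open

Act: stack.push[x=east]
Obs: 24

Act: maze.move[dir=east]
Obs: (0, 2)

Act: maze.sense[dir=east]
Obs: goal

Act: maze.move[dir=east]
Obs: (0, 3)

Answer: (0, 3)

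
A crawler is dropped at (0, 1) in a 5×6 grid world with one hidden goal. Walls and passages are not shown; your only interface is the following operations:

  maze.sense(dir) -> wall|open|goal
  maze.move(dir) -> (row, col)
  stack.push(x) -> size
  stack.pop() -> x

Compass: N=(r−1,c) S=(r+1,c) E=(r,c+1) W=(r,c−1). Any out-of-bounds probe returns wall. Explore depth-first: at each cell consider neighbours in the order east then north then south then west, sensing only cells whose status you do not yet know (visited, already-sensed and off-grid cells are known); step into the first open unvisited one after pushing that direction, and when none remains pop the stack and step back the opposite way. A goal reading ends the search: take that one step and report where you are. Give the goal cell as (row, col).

Invoking sense with dir=east, → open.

I use push with x=east, — result: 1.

I use move with dir=east, and see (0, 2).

I invoke sense with dir=east, : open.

I invoke push with x=east, yielding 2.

Now I run move with dir=east, — result: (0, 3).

Next I call sense with dir=east, → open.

Now I run push with x=east, yielding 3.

I run move with dir=east, which returns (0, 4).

Invoking sense with dir=east, and see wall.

Using sense with dir=south, and observe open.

I call push with x=south, → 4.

Now I run move with dir=south, which returns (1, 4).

Calling sense with dir=east, which returns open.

Now I run push with x=east, which returns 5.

Using move with dir=east, and observe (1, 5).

I try sense with dir=south, and see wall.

I call pop, → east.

Then move with dir=west, → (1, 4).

I use sense with dir=south, — result: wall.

Calling sense with dir=west, : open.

Then push with x=west, and get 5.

Using move with dir=west, and see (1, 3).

I run sense with dir=south, → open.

I run push with x=south, which returns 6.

I call move with dir=south, yielding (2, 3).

Then sense with dir=south, giving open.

Then push with x=south, → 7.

Now I run move with dir=south, : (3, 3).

I call sense with dir=east, yielding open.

Then push with x=east, and see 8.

I call move with dir=east, — result: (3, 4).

Now I run sense with dir=east, : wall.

Next I call sense with dir=south, : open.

I invoke push with x=south, → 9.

Calling move with dir=south, → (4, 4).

Calling sense with dir=east, — result: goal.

Invoking move with dir=east, yielding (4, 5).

Answer: (4, 5)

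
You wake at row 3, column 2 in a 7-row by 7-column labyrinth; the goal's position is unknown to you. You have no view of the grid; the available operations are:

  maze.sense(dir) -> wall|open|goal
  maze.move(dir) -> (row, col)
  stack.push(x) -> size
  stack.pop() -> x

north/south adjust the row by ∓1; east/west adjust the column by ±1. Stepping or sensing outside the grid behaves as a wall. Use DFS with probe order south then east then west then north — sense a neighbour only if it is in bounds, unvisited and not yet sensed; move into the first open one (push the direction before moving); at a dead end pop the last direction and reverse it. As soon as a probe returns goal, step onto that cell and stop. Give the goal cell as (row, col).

! sense(dir='south') : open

! push(x='south') : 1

! move(dir='south') : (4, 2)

! sense(dir='south') : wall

! sense(dir='east') : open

! push(x='east') : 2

! move(dir='east') : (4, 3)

! sense(dir='south') : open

! push(x='south') : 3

! move(dir='south') : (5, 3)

! sense(dir='south') : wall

! sense(dir='east') : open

! push(x='east') : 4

! move(dir='east') : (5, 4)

! sense(dir='south') : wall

! sense(dir='east') : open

! push(x='east') : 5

! move(dir='east') : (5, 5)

! sense(dir='south') : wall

! sense(dir='east') : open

! push(x='east') : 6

! move(dir='east') : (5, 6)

! sense(dir='south') : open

! push(x='south') : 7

! move(dir='south') : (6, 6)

! pop() : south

! move(dir='north') : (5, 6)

! sense(dir='north') : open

! push(x='north') : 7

! move(dir='north') : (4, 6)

! sense(dir='west') : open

! push(x='west') : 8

! move(dir='west') : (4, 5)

! sense(dir='west') : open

! push(x='west') : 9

! move(dir='west') : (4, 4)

! sense(dir='north') : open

! push(x='north') : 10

! move(dir='north') : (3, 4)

! sense(dir='east') : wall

! sense(dir='west') : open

! push(x='west') : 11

! move(dir='west') : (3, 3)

! sense(dir='north') : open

! push(x='north') : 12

! move(dir='north') : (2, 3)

! sense(dir='east') : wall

! sense(dir='west') : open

! push(x='west') : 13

! move(dir='west') : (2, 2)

! sense(dir='west') : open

! push(x='west') : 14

! move(dir='west') : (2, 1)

! sense(dir='south') : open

! push(x='south') : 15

! move(dir='south') : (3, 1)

! sense(dir='south') : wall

! sense(dir='west') : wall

! pop() : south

! move(dir='north') : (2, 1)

! sense(dir='west') : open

! push(x='west') : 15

! move(dir='west') : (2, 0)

! sense(dir='north') : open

! push(x='north') : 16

! move(dir='north') : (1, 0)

! sense(dir='east') : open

! push(x='east') : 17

! move(dir='east') : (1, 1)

! sense(dir='east') : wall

! sense(dir='north') : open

! push(x='north') : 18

! move(dir='north') : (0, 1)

! sense(dir='east') : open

! push(x='east') : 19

! move(dir='east') : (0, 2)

! sense(dir='east') : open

! push(x='east') : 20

! move(dir='east') : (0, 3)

! sense(dir='south') : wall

! sense(dir='east') : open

! push(x='east') : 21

! move(dir='east') : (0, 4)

! sense(dir='south') : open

! push(x='south') : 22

! move(dir='south') : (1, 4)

! sense(dir='east') : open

! push(x='east') : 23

! move(dir='east') : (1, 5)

! sense(dir='south') : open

! push(x='south') : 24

! move(dir='south') : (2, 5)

! sense(dir='east') : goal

! move(dir='east') : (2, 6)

Answer: (2, 6)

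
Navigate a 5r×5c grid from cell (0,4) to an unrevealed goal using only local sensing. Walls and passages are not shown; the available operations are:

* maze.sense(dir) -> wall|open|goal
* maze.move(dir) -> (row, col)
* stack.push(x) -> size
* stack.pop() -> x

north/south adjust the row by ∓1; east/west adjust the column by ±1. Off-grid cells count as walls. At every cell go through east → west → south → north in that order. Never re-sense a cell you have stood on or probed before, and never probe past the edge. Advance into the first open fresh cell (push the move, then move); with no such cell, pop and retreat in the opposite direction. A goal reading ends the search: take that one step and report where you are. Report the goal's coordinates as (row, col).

Calling sense(dir→west), → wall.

I run sense(dir→south), — result: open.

Calling push(x→south), and get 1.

Now I run move(dir→south), → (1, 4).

I call sense(dir→west), which returns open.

I call push(x→west), — result: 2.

Using move(dir→west), and see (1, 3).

Now I run sense(dir→west), : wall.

Using sense(dir→south), — result: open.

I try push(x→south), and observe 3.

I invoke move(dir→south), — result: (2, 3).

I invoke sense(dir→east), which returns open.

I run push(x→east), and get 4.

Next I call move(dir→east), → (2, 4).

Next I call sense(dir→south), yielding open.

I call push(x→south), : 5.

Next I call move(dir→south), which returns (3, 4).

I try sense(dir→west), → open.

Calling push(x→west), → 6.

Invoking move(dir→west), → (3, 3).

Invoking sense(dir→west), which returns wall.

I use sense(dir→south), and observe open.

Using push(x→south), : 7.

I invoke move(dir→south), and observe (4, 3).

Using sense(dir→east), which returns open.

I run push(x→east), → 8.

I use move(dir→east), and see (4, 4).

Now I run pop(), : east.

I try move(dir→west), which returns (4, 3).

Invoking sense(dir→west), which returns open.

I try push(x→west), which returns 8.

I invoke move(dir→west), → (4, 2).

I invoke sense(dir→west), → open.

Then push(x→west), → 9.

I run move(dir→west), and see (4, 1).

I run sense(dir→west), and observe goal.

Next I call move(dir→west), yielding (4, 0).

Answer: (4, 0)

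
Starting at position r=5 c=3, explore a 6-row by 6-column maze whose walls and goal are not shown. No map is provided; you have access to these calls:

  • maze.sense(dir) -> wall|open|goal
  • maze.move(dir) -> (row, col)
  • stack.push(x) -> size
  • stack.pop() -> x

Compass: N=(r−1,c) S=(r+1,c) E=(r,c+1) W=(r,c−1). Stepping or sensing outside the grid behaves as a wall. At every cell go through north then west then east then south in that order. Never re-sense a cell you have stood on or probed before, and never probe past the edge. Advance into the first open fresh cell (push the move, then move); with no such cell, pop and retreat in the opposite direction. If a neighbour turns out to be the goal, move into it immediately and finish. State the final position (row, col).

-- 1. maze.sense(dir→north) ~> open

-- 2. stack.push(x→north) ~> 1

-- 3. maze.move(dir→north) ~> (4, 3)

-- 4. maze.sense(dir→north) ~> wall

-- 5. maze.sense(dir→west) ~> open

-- 6. stack.push(x→west) ~> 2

-- 7. maze.move(dir→west) ~> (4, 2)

-- 8. maze.sense(dir→north) ~> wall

-- 9. maze.sense(dir→west) ~> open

-- 10. stack.push(x→west) ~> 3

-- 11. maze.move(dir→west) ~> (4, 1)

-- 12. maze.sense(dir→north) ~> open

-- 13. stack.push(x→north) ~> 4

-- 14. maze.move(dir→north) ~> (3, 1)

-- 15. maze.sense(dir→north) ~> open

-- 16. stack.push(x→north) ~> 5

-- 17. maze.move(dir→north) ~> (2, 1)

-- 18. maze.sense(dir→north) ~> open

-- 19. stack.push(x→north) ~> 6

-- 20. maze.move(dir→north) ~> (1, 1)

-- 21. maze.sense(dir→north) ~> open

-- 22. stack.push(x→north) ~> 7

-- 23. maze.move(dir→north) ~> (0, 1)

-- 24. maze.sense(dir→west) ~> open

-- 25. stack.push(x→west) ~> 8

-- 26. maze.move(dir→west) ~> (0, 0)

-- 27. maze.sense(dir→south) ~> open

-- 28. stack.push(x→south) ~> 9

-- 29. maze.move(dir→south) ~> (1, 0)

-- 30. maze.sense(dir→south) ~> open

-- 31. stack.push(x→south) ~> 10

-- 32. maze.move(dir→south) ~> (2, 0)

-- 33. maze.sense(dir→south) ~> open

-- 34. stack.push(x→south) ~> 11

-- 35. maze.move(dir→south) ~> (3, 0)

-- 36. maze.sense(dir→south) ~> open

-- 37. stack.push(x→south) ~> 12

-- 38. maze.move(dir→south) ~> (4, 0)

-- 39. maze.sense(dir→south) ~> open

-- 40. stack.push(x→south) ~> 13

-- 41. maze.move(dir→south) ~> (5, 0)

-- 42. maze.sense(dir→east) ~> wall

-- 43. stack.pop() ~> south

-- 44. maze.move(dir→north) ~> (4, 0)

-- 45. stack.pop() ~> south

-- 46. maze.move(dir→north) ~> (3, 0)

-- 47. stack.pop() ~> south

-- 48. maze.move(dir→north) ~> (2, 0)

-- 49. stack.pop() ~> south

-- 50. maze.move(dir→north) ~> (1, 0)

-- 51. stack.pop() ~> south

-- 52. maze.move(dir→north) ~> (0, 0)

-- 53. stack.pop() ~> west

-- 54. maze.move(dir→east) ~> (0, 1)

-- 55. maze.sense(dir→east) ~> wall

-- 56. stack.pop() ~> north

-- 57. maze.move(dir→south) ~> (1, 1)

-- 58. maze.sense(dir→east) ~> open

-- 59. stack.push(x→east) ~> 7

-- 60. maze.move(dir→east) ~> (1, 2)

-- 61. maze.sense(dir→east) ~> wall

-- 62. maze.sense(dir→south) ~> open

-- 63. stack.push(x→south) ~> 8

-- 64. maze.move(dir→south) ~> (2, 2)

-- 65. maze.sense(dir→east) ~> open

-- 66. stack.push(x→east) ~> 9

-- 67. maze.move(dir→east) ~> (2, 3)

-- 68. maze.sense(dir→east) ~> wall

-- 69. stack.pop() ~> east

-- 70. maze.move(dir→west) ~> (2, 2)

-- 71. stack.pop() ~> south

-- 72. maze.move(dir→north) ~> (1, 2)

-- 73. stack.pop() ~> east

-- 74. maze.move(dir→west) ~> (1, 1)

-- 75. stack.pop() ~> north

-- 76. maze.move(dir→south) ~> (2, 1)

-- 77. stack.pop() ~> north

-- 78. maze.move(dir→south) ~> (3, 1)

-- 79. stack.pop() ~> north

-- 80. maze.move(dir→south) ~> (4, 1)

-- 81. stack.pop() ~> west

-- 82. maze.move(dir→east) ~> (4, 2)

-- 83. maze.sense(dir→south) ~> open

-- 84. stack.push(x→south) ~> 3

-- 85. maze.move(dir→south) ~> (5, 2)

-- 86. stack.pop() ~> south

-- 87. maze.move(dir→north) ~> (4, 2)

-- 88. stack.pop() ~> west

-- 89. maze.move(dir→east) ~> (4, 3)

-- 90. maze.sense(dir→east) ~> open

-- 91. stack.push(x→east) ~> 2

-- 92. maze.move(dir→east) ~> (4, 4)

-- 93. maze.sense(dir→north) ~> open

-- 94. stack.push(x→north) ~> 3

-- 95. maze.move(dir→north) ~> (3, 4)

-- 96. maze.sense(dir→east) ~> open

-- 97. stack.push(x→east) ~> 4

-- 98. maze.move(dir→east) ~> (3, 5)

-- 99. maze.sense(dir→north) ~> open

-- 100. stack.push(x→north) ~> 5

-- 101. maze.move(dir→north) ~> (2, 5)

-- 102. maze.sense(dir→north) ~> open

-- 103. stack.push(x→north) ~> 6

-- 104. maze.move(dir→north) ~> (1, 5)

-- 105. maze.sense(dir→north) ~> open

-- 106. stack.push(x→north) ~> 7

-- 107. maze.move(dir→north) ~> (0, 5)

-- 108. maze.sense(dir→west) ~> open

-- 109. stack.push(x→west) ~> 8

-- 110. maze.move(dir→west) ~> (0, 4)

-- 111. maze.sense(dir→west) ~> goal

-- 112. maze.move(dir→west) ~> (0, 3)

Answer: (0, 3)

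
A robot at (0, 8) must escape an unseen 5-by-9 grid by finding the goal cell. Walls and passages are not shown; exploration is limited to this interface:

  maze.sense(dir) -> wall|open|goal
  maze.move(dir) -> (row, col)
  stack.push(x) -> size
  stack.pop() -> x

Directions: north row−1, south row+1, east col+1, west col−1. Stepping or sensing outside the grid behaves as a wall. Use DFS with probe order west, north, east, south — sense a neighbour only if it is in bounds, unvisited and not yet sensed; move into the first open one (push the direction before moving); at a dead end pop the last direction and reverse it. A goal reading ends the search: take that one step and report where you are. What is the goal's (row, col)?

% maze.sense(dir=west) => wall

% maze.sense(dir=south) => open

% stack.push(x=south) => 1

% maze.move(dir=south) => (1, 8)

% maze.sense(dir=west) => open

% stack.push(x=west) => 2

% maze.move(dir=west) => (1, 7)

% maze.sense(dir=west) => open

% stack.push(x=west) => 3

% maze.move(dir=west) => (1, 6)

% maze.sense(dir=west) => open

% stack.push(x=west) => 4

% maze.move(dir=west) => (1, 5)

% maze.sense(dir=west) => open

% stack.push(x=west) => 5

% maze.move(dir=west) => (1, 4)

% maze.sense(dir=west) => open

% stack.push(x=west) => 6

% maze.move(dir=west) => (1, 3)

% maze.sense(dir=west) => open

% stack.push(x=west) => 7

% maze.move(dir=west) => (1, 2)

% maze.sense(dir=west) => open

% stack.push(x=west) => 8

% maze.move(dir=west) => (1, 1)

% maze.sense(dir=west) => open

% stack.push(x=west) => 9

% maze.move(dir=west) => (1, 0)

% maze.sense(dir=north) => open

% stack.push(x=north) => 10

% maze.move(dir=north) => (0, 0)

% maze.sense(dir=east) => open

% stack.push(x=east) => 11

% maze.move(dir=east) => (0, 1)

% maze.sense(dir=east) => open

% stack.push(x=east) => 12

% maze.move(dir=east) => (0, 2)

% maze.sense(dir=east) => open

% stack.push(x=east) => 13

% maze.move(dir=east) => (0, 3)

% maze.sense(dir=east) => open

% stack.push(x=east) => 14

% maze.move(dir=east) => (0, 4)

% maze.sense(dir=east) => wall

% stack.pop() => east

% maze.move(dir=west) => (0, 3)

% stack.pop() => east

% maze.move(dir=west) => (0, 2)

% stack.pop() => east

% maze.move(dir=west) => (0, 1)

% stack.pop() => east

% maze.move(dir=west) => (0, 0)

% stack.pop() => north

% maze.move(dir=south) => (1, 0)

% maze.sense(dir=south) => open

% stack.push(x=south) => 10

% maze.move(dir=south) => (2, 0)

% maze.sense(dir=east) => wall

% maze.sense(dir=south) => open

% stack.push(x=south) => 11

% maze.move(dir=south) => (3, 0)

% maze.sense(dir=east) => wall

% maze.sense(dir=south) => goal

% maze.move(dir=south) => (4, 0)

Answer: (4, 0)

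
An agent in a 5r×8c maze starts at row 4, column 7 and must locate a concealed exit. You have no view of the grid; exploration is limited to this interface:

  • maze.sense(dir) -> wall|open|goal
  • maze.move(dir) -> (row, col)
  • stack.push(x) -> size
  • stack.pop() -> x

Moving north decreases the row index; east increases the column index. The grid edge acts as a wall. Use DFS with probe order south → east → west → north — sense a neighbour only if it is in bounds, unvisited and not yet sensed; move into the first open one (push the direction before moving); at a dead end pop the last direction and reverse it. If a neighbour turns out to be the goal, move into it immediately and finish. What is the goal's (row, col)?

·→ maze.sense(dir→west)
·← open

·→ stack.push(x→west)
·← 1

·→ maze.move(dir→west)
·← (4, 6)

·→ maze.sense(dir→west)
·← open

·→ stack.push(x→west)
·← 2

·→ maze.move(dir→west)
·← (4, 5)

·→ maze.sense(dir→west)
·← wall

·→ maze.sense(dir→north)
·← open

·→ stack.push(x→north)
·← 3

·→ maze.move(dir→north)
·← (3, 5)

·→ maze.sense(dir→east)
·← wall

·→ maze.sense(dir→west)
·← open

·→ stack.push(x→west)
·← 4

·→ maze.move(dir→west)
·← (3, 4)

·→ maze.sense(dir→west)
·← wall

·→ maze.sense(dir→north)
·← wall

·→ stack.pop()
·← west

·→ maze.move(dir→east)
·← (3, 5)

·→ maze.sense(dir→north)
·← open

·→ stack.push(x→north)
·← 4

·→ maze.move(dir→north)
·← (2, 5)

·→ maze.sense(dir→east)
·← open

·→ stack.push(x→east)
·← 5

·→ maze.move(dir→east)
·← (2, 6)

·→ maze.sense(dir→east)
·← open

·→ stack.push(x→east)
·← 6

·→ maze.move(dir→east)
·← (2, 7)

·→ maze.sense(dir→south)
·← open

·→ stack.push(x→south)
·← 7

·→ maze.move(dir→south)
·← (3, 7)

·→ stack.pop()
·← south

·→ maze.move(dir→north)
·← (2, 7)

·→ maze.sense(dir→north)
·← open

·→ stack.push(x→north)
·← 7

·→ maze.move(dir→north)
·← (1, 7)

·→ maze.sense(dir→west)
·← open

·→ stack.push(x→west)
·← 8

·→ maze.move(dir→west)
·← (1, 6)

·→ maze.sense(dir→west)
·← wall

·→ maze.sense(dir→north)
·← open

·→ stack.push(x→north)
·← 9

·→ maze.move(dir→north)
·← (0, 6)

·→ maze.sense(dir→east)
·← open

·→ stack.push(x→east)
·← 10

·→ maze.move(dir→east)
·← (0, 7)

·→ stack.pop()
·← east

·→ maze.move(dir→west)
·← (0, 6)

·→ maze.sense(dir→west)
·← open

·→ stack.push(x→west)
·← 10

·→ maze.move(dir→west)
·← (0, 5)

·→ maze.sense(dir→west)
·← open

·→ stack.push(x→west)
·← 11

·→ maze.move(dir→west)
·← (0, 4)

·→ maze.sense(dir→south)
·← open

·→ stack.push(x→south)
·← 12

·→ maze.move(dir→south)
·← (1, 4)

·→ maze.sense(dir→west)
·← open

·→ stack.push(x→west)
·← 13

·→ maze.move(dir→west)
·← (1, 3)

·→ maze.sense(dir→south)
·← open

·→ stack.push(x→south)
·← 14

·→ maze.move(dir→south)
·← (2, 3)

·→ maze.sense(dir→west)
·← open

·→ stack.push(x→west)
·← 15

·→ maze.move(dir→west)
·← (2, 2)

·→ maze.sense(dir→south)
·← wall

·→ maze.sense(dir→west)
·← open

·→ stack.push(x→west)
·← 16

·→ maze.move(dir→west)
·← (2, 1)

·→ maze.sense(dir→south)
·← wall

·→ maze.sense(dir→west)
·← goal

·→ maze.move(dir→west)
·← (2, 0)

Answer: (2, 0)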